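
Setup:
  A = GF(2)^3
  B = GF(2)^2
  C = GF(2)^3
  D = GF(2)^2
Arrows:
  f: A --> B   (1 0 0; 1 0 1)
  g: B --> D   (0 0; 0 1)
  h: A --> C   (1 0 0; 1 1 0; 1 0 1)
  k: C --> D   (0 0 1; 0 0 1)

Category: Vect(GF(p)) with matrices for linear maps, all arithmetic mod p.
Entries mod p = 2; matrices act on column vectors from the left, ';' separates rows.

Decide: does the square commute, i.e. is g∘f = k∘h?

Answer: DOES NOT COMMUTE

Derivation:
1) trace f;g:
  e0=⟨1,0,0⟩ f-->⟨1,1⟩ g-->⟨0,1⟩
  e1=⟨0,1,0⟩ f-->⟨0,0⟩ g-->⟨0,0⟩
  e2=⟨0,0,1⟩ f-->⟨0,1⟩ g-->⟨0,1⟩
  composite₁ = (0 0 0; 1 0 1)
2) trace h;k:
  e0=⟨1,0,0⟩ h-->⟨1,1,1⟩ k-->⟨1,1⟩
  e1=⟨0,1,0⟩ h-->⟨0,1,0⟩ k-->⟨0,0⟩
  e2=⟨0,0,1⟩ h-->⟨0,0,1⟩ k-->⟨1,1⟩
  composite₂ = (1 0 1; 1 0 1)
Equal? differ; not commutative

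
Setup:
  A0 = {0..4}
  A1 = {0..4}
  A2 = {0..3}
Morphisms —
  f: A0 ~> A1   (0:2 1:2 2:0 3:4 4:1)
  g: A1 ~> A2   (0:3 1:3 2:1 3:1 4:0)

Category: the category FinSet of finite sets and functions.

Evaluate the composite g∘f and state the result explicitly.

Answer: (0:1 1:1 2:3 3:0 4:3)

Work:
  0 f~>2 g~>1
  1 f~>2 g~>1
  2 f~>0 g~>3
  3 f~>4 g~>0
  4 f~>1 g~>3
⟦path⟧: (0:1 1:1 2:3 3:0 4:3)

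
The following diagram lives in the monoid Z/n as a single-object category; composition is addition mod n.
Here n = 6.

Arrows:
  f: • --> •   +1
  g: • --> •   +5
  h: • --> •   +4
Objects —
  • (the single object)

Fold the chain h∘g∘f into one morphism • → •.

  0 +1≡1 +5≡0 +4≡4  (mod 6)
result: +4

Answer: +4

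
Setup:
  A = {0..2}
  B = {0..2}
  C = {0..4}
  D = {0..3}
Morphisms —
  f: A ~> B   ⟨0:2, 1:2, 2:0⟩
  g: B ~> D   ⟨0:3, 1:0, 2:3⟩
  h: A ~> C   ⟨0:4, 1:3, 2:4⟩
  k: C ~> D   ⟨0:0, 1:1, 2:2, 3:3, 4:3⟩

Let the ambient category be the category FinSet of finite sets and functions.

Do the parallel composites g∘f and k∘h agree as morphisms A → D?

1) trace f;g:
  0 f~>2 g~>3
  1 f~>2 g~>3
  2 f~>0 g~>3
  result₁ = ⟨0:3, 1:3, 2:3⟩
2) trace h;k:
  0 h~>4 k~>3
  1 h~>3 k~>3
  2 h~>4 k~>3
  result₂ = ⟨0:3, 1:3, 2:3⟩
Equal? same morphism ✓

Answer: COMMUTES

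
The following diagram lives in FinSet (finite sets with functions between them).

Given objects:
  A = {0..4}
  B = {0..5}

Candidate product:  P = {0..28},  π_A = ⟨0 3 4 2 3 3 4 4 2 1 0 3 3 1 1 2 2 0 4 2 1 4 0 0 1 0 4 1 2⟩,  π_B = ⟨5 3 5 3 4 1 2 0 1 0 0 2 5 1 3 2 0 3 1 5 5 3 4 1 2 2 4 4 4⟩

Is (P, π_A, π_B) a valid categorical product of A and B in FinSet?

|A|·|B| = 5·6 = 30;  |P| = 29
  → cardinalities differ; no bijection possible.

Answer: NOT A VALID PRODUCT — |P|=29 ≠ |A|·|B|=30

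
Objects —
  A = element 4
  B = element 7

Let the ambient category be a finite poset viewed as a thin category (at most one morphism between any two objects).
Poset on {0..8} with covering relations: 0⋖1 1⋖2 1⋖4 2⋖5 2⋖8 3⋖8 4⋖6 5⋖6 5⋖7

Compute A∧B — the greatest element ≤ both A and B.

Common predecessors of 4,7: {0,1}
  0 ⊑ 1
  1 ⊑ 1
glb = 1

Answer: A∧B = 1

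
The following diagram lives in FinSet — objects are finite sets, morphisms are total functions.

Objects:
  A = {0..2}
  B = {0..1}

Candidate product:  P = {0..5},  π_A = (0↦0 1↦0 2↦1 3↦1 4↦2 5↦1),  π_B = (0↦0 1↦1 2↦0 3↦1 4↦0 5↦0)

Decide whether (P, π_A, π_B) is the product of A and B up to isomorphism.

|A|·|B| = 3·2 = 6;  |P| = 6
Check the pairing map k ↦ (π_A(k), π_B(k)):
  0 ↦ (0,0)
  1 ↦ (0,1)
  2 ↦ (1,0)
  3 ↦ (1,1)
  4 ↦ (2,0)
  5 ↦ (1,0)  ✗ repeats pair of k=2
distinct pairs in image: 5 / 6 needed
  → (1,0) hit at k=2 and k=5

Answer: NOT A VALID PRODUCT — duplicate pair at indices 2,5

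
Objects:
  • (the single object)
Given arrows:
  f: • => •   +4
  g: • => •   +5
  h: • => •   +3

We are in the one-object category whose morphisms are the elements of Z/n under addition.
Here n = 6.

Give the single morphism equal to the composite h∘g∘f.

Answer: +0

Trace:
  0 +4≡4 +5≡3 +3≡0  (mod 6)
composite: +0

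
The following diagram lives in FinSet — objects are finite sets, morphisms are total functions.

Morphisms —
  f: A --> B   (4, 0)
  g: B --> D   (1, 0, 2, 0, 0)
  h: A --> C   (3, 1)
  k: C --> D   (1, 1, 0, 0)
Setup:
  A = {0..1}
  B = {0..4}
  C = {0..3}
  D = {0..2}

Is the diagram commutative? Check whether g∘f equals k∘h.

Path 1 = f;g:
  0 f-->4 g-->0
  1 f-->0 g-->1
  result₁ = (0, 1)
Path 2 = h;k:
  0 h-->3 k-->0
  1 h-->1 k-->1
  result₂ = (0, 1)
Equal? same morphism ✓

Answer: COMMUTES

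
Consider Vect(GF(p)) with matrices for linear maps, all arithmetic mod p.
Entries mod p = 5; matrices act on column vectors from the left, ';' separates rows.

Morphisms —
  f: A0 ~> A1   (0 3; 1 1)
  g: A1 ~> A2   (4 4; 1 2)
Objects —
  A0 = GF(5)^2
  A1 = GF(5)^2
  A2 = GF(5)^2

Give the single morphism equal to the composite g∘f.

  e0=⟨1,0⟩ f~>⟨0,1⟩ g~>⟨4,2⟩
  e1=⟨0,1⟩ f~>⟨3,1⟩ g~>⟨1,0⟩
result: (4 1; 2 0)

Answer: (4 1; 2 0)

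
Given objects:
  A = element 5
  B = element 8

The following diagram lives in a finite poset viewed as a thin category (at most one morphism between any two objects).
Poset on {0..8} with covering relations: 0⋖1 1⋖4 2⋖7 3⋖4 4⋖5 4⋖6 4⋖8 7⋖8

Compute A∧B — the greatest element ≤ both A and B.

Lower bounds of A=5 and B=8: {0,1,3,4}
  0 ⊑ 4
  1 ⊑ 4
  3 ⊑ 4
  4 ⊑ 4
glb = 4

Answer: A∧B = 4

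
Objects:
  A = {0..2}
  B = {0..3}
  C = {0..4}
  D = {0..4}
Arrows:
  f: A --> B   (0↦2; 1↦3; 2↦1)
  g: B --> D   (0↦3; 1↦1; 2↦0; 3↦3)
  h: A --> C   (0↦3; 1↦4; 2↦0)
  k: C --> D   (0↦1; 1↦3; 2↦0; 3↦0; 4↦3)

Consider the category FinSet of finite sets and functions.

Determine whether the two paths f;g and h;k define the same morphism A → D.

Answer: COMMUTES

Work:
1) trace f;g:
  0 f-->2 g-->0
  1 f-->3 g-->3
  2 f-->1 g-->1
  result₁ = (0↦0; 1↦3; 2↦1)
2) trace h;k:
  0 h-->3 k-->0
  1 h-->4 k-->3
  2 h-->0 k-->1
  result₂ = (0↦0; 1↦3; 2↦1)
Equal? same morphism ✓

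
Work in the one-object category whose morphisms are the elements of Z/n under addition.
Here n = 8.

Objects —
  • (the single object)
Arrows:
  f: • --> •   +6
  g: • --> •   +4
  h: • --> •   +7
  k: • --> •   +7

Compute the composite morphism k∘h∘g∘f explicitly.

  0 +6≡6 +4≡2 +7≡1 +7≡0  (mod 8)
composite: +0

Answer: +0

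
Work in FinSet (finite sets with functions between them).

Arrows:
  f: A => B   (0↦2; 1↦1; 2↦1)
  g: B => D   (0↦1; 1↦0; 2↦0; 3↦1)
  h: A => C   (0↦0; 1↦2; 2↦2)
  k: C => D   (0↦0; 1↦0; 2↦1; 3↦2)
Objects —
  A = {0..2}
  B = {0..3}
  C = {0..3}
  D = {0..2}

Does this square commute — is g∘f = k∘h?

Answer: DOES NOT COMMUTE

Trace:
Path 1 = f;g:
  0 f=>2 g=>0
  1 f=>1 g=>0
  2 f=>1 g=>0
  result₁ = (0↦0; 1↦0; 2↦0)
Path 2 = h;k:
  0 h=>0 k=>0
  1 h=>2 k=>1
  2 h=>2 k=>1
  result₂ = (0↦0; 1↦1; 2↦1)
Equal? distinct morphisms ✗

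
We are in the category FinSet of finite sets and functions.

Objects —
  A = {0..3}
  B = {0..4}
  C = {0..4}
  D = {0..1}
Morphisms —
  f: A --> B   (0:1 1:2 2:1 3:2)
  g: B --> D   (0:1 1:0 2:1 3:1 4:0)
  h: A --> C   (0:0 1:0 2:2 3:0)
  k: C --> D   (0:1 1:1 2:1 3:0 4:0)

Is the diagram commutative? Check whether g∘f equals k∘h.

1) trace f;g:
  0 f-->1 g-->0
  1 f-->2 g-->1
  2 f-->1 g-->0
  3 f-->2 g-->1
  composite₁ = (0:0 1:1 2:0 3:1)
2) trace h;k:
  0 h-->0 k-->1
  1 h-->0 k-->1
  2 h-->2 k-->1
  3 h-->0 k-->1
  composite₂ = (0:1 1:1 2:1 3:1)
Equal? distinct morphisms ✗

Answer: DOES NOT COMMUTE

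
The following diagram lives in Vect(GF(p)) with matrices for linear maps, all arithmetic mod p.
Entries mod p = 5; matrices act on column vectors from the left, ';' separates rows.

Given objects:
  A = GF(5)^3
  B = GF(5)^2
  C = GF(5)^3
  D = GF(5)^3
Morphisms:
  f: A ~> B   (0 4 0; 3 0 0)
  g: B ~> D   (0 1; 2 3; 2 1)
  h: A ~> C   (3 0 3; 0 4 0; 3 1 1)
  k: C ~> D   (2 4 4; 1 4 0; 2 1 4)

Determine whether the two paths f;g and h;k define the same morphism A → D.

Answer: DOES NOT COMMUTE

Trace:
1) trace f;g:
  e0=⟨1,0,0⟩ f~>⟨0,3⟩ g~>⟨3,4,3⟩
  e1=⟨0,1,0⟩ f~>⟨4,0⟩ g~>⟨0,3,3⟩
  e2=⟨0,0,1⟩ f~>⟨0,0⟩ g~>⟨0,0,0⟩
  ⟦path⟧₁ = (3 0 0; 4 3 0; 3 3 0)
2) trace h;k:
  e0=⟨1,0,0⟩ h~>⟨3,0,3⟩ k~>⟨3,3,3⟩
  e1=⟨0,1,0⟩ h~>⟨0,4,1⟩ k~>⟨0,1,3⟩
  e2=⟨0,0,1⟩ h~>⟨3,0,1⟩ k~>⟨0,3,0⟩
  ⟦path⟧₂ = (3 0 0; 3 1 3; 3 3 0)
Equal? NO — does not commute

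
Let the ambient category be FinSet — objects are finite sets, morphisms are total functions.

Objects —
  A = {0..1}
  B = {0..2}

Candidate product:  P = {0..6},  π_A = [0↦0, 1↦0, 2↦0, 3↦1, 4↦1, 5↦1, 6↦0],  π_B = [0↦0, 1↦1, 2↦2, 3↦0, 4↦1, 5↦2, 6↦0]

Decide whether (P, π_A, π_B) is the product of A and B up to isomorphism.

Answer: NOT A VALID PRODUCT — |P|=7 ≠ |A|·|B|=6

Derivation:
|A|·|B| = 2·3 = 6;  |P| = 7
  → cardinalities differ; no bijection possible.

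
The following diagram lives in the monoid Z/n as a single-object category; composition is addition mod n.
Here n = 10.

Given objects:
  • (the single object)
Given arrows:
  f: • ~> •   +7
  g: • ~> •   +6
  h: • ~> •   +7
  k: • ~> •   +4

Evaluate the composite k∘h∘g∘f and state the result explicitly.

  0 +7≡7 +6≡3 +7≡0 +4≡4  (mod 10)
⟦path⟧: +4

Answer: +4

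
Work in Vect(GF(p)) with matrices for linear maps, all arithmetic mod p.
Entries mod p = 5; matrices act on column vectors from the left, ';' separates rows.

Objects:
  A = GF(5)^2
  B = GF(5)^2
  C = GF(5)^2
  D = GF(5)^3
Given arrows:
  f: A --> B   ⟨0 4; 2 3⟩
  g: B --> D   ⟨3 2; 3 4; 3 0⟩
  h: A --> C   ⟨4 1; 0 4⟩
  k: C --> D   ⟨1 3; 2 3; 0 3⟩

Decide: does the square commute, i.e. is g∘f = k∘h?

Answer: COMMUTES

Trace:
1) trace f;g:
  e0=(1,0) f-->(0,2) g-->(4,3,0)
  e1=(0,1) f-->(4,3) g-->(3,4,2)
  composite₁ = ⟨4 3; 3 4; 0 2⟩
2) trace h;k:
  e0=(1,0) h-->(4,0) k-->(4,3,0)
  e1=(0,1) h-->(1,4) k-->(3,4,2)
  composite₂ = ⟨4 3; 3 4; 0 2⟩
Equal? same morphism ✓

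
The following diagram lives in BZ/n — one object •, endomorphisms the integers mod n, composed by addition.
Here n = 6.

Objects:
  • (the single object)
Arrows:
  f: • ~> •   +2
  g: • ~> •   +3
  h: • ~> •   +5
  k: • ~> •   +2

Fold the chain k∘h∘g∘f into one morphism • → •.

Answer: +0

Trace:
  0 +2≡2 +3≡5 +5≡4 +2≡0  (mod 6)
⟦path⟧: +0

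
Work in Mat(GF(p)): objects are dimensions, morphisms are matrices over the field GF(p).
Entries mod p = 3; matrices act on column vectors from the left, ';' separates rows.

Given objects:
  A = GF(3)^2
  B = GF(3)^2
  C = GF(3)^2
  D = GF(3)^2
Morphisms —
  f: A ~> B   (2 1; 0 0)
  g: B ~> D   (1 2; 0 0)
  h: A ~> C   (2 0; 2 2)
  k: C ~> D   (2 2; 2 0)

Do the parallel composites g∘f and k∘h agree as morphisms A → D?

Path 1 = f;g:
  e0=(1,0) f~>(2,0) g~>(2,0)
  e1=(0,1) f~>(1,0) g~>(1,0)
  result₁ = (2 1; 0 0)
Path 2 = h;k:
  e0=(1,0) h~>(2,2) k~>(2,1)
  e1=(0,1) h~>(0,2) k~>(1,0)
  result₂ = (2 1; 1 0)
Equal? NO — does not commute

Answer: DOES NOT COMMUTE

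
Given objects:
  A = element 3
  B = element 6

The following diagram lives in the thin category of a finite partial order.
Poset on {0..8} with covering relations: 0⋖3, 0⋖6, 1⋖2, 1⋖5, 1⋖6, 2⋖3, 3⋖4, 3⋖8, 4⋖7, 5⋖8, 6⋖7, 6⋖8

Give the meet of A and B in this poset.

{x : x≤A ∧ x≤B} = {0,1}  (A=3, B=6)
  maximal lower bounds 0 and 1 are incomparable: neither 0≤1 nor 1≤0
→ no greatest lower bound exists

Answer: NO MEET EXISTS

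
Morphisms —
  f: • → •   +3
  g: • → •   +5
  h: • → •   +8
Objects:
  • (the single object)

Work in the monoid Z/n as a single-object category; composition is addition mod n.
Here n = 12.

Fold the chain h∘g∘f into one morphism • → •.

  0 +3≡3 +5≡8 +8≡4  (mod 12)
result: +4

Answer: +4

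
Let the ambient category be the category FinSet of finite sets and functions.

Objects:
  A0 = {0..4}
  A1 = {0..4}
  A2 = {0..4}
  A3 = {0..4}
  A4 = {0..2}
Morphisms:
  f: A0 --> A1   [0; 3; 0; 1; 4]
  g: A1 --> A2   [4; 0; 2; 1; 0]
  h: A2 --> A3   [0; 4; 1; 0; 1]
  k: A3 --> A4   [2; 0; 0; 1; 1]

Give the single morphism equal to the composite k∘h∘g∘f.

Answer: [0; 1; 0; 2; 2]

Trace:
  0 f-->0 g-->4 h-->1 k-->0
  1 f-->3 g-->1 h-->4 k-->1
  2 f-->0 g-->4 h-->1 k-->0
  3 f-->1 g-->0 h-->0 k-->2
  4 f-->4 g-->0 h-->0 k-->2
⟦path⟧: [0; 1; 0; 2; 2]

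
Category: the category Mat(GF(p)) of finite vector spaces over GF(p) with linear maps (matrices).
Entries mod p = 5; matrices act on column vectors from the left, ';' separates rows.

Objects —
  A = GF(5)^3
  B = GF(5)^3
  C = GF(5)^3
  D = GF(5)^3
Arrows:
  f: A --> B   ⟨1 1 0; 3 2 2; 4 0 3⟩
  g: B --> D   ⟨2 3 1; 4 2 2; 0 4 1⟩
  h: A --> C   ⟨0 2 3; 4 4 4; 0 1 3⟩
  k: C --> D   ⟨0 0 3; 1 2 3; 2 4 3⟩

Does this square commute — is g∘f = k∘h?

Answer: COMMUTES

Trace:
Along f;g (path 1):
  e0=(1,0,0) f-->(1,3,4) g-->(0,3,1)
  e1=(0,1,0) f-->(1,2,0) g-->(3,3,3)
  e2=(0,0,1) f-->(0,2,3) g-->(4,0,1)
  composite₁ = ⟨0 3 4; 3 3 0; 1 3 1⟩
Along h;k (path 2):
  e0=(1,0,0) h-->(0,4,0) k-->(0,3,1)
  e1=(0,1,0) h-->(2,4,1) k-->(3,3,3)
  e2=(0,0,1) h-->(3,4,3) k-->(4,0,1)
  composite₂ = ⟨0 3 4; 3 3 0; 1 3 1⟩
Equal? same morphism ✓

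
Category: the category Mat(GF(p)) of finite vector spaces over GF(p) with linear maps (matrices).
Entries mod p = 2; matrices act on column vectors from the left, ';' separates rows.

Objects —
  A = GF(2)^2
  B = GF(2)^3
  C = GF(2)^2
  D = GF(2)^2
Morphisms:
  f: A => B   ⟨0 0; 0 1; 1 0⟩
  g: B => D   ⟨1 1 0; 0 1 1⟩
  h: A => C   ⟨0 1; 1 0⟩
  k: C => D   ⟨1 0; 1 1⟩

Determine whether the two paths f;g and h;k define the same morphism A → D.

Answer: COMMUTES

Work:
Along f;g (path 1):
  e0=⟨1,0⟩ f=>⟨0,0,1⟩ g=>⟨0,1⟩
  e1=⟨0,1⟩ f=>⟨0,1,0⟩ g=>⟨1,1⟩
  composite₁ = ⟨0 1; 1 1⟩
Along h;k (path 2):
  e0=⟨1,0⟩ h=>⟨0,1⟩ k=>⟨0,1⟩
  e1=⟨0,1⟩ h=>⟨1,0⟩ k=>⟨1,1⟩
  composite₂ = ⟨0 1; 1 1⟩
Equal? equal; square commutes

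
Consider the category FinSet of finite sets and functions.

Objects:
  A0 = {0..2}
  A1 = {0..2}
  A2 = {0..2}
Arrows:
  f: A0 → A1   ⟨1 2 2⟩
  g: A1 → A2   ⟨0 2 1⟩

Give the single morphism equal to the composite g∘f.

  0 f→1 g→2
  1 f→2 g→1
  2 f→2 g→1
result: ⟨2 1 1⟩

Answer: ⟨2 1 1⟩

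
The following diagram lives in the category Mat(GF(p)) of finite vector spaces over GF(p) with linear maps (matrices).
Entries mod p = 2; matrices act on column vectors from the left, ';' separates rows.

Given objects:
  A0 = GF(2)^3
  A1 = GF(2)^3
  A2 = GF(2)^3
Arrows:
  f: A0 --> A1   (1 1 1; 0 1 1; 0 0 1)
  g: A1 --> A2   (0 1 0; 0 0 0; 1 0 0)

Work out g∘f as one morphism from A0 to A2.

Answer: (0 1 1; 0 0 0; 1 1 1)

Derivation:
  e0=[1,0,0] f-->[1,0,0] g-->[0,0,1]
  e1=[0,1,0] f-->[1,1,0] g-->[1,0,1]
  e2=[0,0,1] f-->[1,1,1] g-->[1,0,1]
result: (0 1 1; 0 0 0; 1 1 1)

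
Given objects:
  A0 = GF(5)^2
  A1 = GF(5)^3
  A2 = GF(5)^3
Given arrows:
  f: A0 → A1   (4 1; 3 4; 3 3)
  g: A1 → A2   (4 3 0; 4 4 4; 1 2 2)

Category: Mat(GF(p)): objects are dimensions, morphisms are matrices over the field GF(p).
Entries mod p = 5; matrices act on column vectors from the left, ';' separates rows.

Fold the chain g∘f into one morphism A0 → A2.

Answer: (0 1; 0 2; 1 0)

Derivation:
  e0=[1,0] f→[4,3,3] g→[0,0,1]
  e1=[0,1] f→[1,4,3] g→[1,2,0]
result: (0 1; 0 2; 1 0)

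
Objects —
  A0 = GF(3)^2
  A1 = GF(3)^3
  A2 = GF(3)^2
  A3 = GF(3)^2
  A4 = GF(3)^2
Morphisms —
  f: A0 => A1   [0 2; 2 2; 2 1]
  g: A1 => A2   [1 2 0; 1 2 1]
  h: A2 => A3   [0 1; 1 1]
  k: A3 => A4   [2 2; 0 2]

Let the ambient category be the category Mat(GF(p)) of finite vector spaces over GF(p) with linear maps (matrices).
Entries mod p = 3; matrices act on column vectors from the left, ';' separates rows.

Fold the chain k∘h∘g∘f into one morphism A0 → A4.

Answer: [2 1; 2 2]

Derivation:
  e0=⟨1,0⟩ f=>⟨0,2,2⟩ g=>⟨1,0⟩ h=>⟨0,1⟩ k=>⟨2,2⟩
  e1=⟨0,1⟩ f=>⟨2,2,1⟩ g=>⟨0,1⟩ h=>⟨1,1⟩ k=>⟨1,2⟩
result: [2 1; 2 2]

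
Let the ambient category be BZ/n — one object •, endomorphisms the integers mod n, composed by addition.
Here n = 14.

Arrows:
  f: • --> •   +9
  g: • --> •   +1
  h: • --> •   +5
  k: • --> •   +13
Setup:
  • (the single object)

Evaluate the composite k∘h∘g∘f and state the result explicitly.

Answer: +0

Work:
  0 +9≡9 +1≡10 +5≡1 +13≡0  (mod 14)
result: +0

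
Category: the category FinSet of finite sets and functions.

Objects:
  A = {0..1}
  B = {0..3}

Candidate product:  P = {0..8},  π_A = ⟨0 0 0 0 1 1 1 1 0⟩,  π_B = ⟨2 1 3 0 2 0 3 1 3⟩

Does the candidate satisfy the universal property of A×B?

Answer: NOT A VALID PRODUCT — |P|=9 ≠ |A|·|B|=8

Trace:
|A|·|B| = 2·4 = 8;  |P| = 9
  → cardinalities differ; no bijection possible.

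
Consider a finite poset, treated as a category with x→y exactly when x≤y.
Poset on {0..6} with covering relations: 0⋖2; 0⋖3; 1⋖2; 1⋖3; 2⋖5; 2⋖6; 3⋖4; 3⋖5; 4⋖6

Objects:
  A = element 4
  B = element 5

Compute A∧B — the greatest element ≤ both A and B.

Lower bounds of A=4 and B=5: {0,1,3}
  0 <= 3
  1 <= 3
  3 <= 3
glb = 3

Answer: A∧B = 3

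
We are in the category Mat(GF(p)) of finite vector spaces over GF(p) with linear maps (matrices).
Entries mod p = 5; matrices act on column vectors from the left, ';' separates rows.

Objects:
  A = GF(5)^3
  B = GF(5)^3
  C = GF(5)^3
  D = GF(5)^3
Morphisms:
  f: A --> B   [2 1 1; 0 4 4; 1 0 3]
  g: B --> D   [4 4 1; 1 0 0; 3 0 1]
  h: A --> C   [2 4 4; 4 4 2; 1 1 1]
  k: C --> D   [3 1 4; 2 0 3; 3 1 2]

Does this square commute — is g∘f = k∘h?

Answer: COMMUTES

Work:
Along f;g (path 1):
  e0=⟨1,0,0⟩ f-->⟨2,0,1⟩ g-->⟨4,2,2⟩
  e1=⟨0,1,0⟩ f-->⟨1,4,0⟩ g-->⟨0,1,3⟩
  e2=⟨0,0,1⟩ f-->⟨1,4,3⟩ g-->⟨3,1,1⟩
  composite₁ = [4 0 3; 2 1 1; 2 3 1]
Along h;k (path 2):
  e0=⟨1,0,0⟩ h-->⟨2,4,1⟩ k-->⟨4,2,2⟩
  e1=⟨0,1,0⟩ h-->⟨4,4,1⟩ k-->⟨0,1,3⟩
  e2=⟨0,0,1⟩ h-->⟨4,2,1⟩ k-->⟨3,1,1⟩
  composite₂ = [4 0 3; 2 1 1; 2 3 1]
Equal? YES — commutes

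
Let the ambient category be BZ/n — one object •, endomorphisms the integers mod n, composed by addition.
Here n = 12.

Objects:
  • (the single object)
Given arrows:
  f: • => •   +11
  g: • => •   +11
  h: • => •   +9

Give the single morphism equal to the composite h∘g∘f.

Answer: +7

Trace:
  0 +11≡11 +11≡10 +9≡7  (mod 12)
⟦path⟧: +7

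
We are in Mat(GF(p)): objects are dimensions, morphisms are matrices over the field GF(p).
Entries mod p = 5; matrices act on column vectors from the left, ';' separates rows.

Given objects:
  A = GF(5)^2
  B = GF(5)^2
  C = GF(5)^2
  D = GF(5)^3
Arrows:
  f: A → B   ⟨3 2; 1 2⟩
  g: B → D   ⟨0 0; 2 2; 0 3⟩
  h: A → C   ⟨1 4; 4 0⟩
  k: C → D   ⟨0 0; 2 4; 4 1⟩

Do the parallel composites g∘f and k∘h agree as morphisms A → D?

1) trace f;g:
  e0=⟨1,0⟩ f→⟨3,1⟩ g→⟨0,3,3⟩
  e1=⟨0,1⟩ f→⟨2,2⟩ g→⟨0,3,1⟩
  composite₁ = ⟨0 0; 3 3; 3 1⟩
2) trace h;k:
  e0=⟨1,0⟩ h→⟨1,4⟩ k→⟨0,3,3⟩
  e1=⟨0,1⟩ h→⟨4,0⟩ k→⟨0,3,1⟩
  composite₂ = ⟨0 0; 3 3; 3 1⟩
Equal? equal; square commutes

Answer: COMMUTES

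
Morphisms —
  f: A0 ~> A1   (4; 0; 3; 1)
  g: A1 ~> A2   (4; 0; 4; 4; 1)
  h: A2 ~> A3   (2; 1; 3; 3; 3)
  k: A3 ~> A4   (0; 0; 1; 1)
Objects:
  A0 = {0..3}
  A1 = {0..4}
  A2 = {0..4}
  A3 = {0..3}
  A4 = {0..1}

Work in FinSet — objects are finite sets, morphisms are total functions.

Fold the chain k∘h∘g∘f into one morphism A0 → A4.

  0 f~>4 g~>1 h~>1 k~>0
  1 f~>0 g~>4 h~>3 k~>1
  2 f~>3 g~>4 h~>3 k~>1
  3 f~>1 g~>0 h~>2 k~>1
composite: (0; 1; 1; 1)

Answer: (0; 1; 1; 1)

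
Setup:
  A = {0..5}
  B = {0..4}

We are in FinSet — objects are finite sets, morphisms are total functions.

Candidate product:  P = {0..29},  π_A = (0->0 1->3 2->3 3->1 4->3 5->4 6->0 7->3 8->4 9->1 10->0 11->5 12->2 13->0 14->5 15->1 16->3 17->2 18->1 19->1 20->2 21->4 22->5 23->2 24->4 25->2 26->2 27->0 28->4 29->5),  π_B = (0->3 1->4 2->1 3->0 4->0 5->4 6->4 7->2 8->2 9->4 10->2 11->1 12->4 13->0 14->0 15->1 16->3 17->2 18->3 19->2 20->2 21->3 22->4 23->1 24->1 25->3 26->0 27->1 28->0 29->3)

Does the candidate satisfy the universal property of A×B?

|A|·|B| = 6·5 = 30;  |P| = 30
Check the pairing map k ↦ (π_A(k), π_B(k)):
  0 -> (0,3)
  1 -> (3,4)
  2 -> (3,1)
  3 -> (1,0)
  4 -> (3,0)
  5 -> (4,4)
  6 -> (0,4)
  7 -> (3,2)
  8 -> (4,2)
  9 -> (1,4)
  10 -> (0,2)
  11 -> (5,1)
  12 -> (2,4)
  13 -> (0,0)
  14 -> (5,0)
  15 -> (1,1)
  16 -> (3,3)
  17 -> (2,2)
  18 -> (1,3)
  19 -> (1,2)
  20 -> (2,2)  ✗ repeats pair of k=17
  21 -> (4,3)
  22 -> (5,4)
  23 -> (2,1)
  24 -> (4,1)
  25 -> (2,3)
  26 -> (2,0)
  27 -> (0,1)
  28 -> (4,0)
  29 -> (5,3)
distinct pairs in image: 29 / 30 needed
  → (2,2) hit at k=17 and k=20

Answer: NOT A VALID PRODUCT — duplicate pair at indices 17,20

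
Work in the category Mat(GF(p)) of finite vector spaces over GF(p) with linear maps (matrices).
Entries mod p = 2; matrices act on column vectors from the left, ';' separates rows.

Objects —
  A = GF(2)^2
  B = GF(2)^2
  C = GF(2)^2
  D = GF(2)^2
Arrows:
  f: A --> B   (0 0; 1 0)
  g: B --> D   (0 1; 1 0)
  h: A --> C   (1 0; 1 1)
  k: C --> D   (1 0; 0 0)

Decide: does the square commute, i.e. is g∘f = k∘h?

1) trace f;g:
  e0=⟨1,0⟩ f-->⟨0,1⟩ g-->⟨1,0⟩
  e1=⟨0,1⟩ f-->⟨0,0⟩ g-->⟨0,0⟩
  result₁ = (1 0; 0 0)
2) trace h;k:
  e0=⟨1,0⟩ h-->⟨1,1⟩ k-->⟨1,0⟩
  e1=⟨0,1⟩ h-->⟨0,1⟩ k-->⟨0,0⟩
  result₂ = (1 0; 0 0)
Equal? YES — commutes

Answer: COMMUTES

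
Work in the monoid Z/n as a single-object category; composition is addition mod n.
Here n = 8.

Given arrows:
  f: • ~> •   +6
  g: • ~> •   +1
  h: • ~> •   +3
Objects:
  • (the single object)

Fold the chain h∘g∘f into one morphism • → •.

Answer: +2

Derivation:
  0 +6≡6 +1≡7 +3≡2  (mod 8)
composite: +2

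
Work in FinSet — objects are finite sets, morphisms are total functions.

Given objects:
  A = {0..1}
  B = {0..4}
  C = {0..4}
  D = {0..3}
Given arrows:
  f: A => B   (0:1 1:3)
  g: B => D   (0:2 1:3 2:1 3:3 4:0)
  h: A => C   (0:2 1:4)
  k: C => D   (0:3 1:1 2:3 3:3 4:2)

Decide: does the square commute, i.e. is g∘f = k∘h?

1) trace f;g:
  0 f=>1 g=>3
  1 f=>3 g=>3
  composite₁ = (0:3 1:3)
2) trace h;k:
  0 h=>2 k=>3
  1 h=>4 k=>2
  composite₂ = (0:3 1:2)
Equal? distinct morphisms ✗

Answer: DOES NOT COMMUTE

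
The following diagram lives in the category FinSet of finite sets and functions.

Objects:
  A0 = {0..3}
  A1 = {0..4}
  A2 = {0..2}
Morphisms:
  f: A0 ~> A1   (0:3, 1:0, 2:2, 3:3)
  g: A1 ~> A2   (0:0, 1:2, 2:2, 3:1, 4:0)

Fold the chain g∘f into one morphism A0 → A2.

  0 f~>3 g~>1
  1 f~>0 g~>0
  2 f~>2 g~>2
  3 f~>3 g~>1
⟦path⟧: (0:1, 1:0, 2:2, 3:1)

Answer: (0:1, 1:0, 2:2, 3:1)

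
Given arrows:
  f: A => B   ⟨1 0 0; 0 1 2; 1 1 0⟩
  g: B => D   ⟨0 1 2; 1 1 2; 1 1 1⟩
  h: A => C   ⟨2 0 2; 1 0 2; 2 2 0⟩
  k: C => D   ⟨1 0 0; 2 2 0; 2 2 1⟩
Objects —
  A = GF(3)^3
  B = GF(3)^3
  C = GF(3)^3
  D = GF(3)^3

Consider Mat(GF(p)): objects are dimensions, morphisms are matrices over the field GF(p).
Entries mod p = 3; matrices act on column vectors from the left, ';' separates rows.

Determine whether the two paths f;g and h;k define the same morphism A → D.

Along f;g (path 1):
  e0=(1,0,0) f=>(1,0,1) g=>(2,0,2)
  e1=(0,1,0) f=>(0,1,1) g=>(0,0,2)
  e2=(0,0,1) f=>(0,2,0) g=>(2,2,2)
  result₁ = ⟨2 0 2; 0 0 2; 2 2 2⟩
Along h;k (path 2):
  e0=(1,0,0) h=>(2,1,2) k=>(2,0,2)
  e1=(0,1,0) h=>(0,0,2) k=>(0,0,2)
  e2=(0,0,1) h=>(2,2,0) k=>(2,2,2)
  result₂ = ⟨2 0 2; 0 0 2; 2 2 2⟩
Equal? equal; square commutes

Answer: COMMUTES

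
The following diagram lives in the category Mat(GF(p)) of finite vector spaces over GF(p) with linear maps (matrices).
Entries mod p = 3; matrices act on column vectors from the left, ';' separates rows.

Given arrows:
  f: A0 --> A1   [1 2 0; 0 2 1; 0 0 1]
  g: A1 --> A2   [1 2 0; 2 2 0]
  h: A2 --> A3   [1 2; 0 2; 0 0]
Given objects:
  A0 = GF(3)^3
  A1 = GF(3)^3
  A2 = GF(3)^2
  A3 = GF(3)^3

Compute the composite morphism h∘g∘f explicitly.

  e0=(1,0,0) f-->(1,0,0) g-->(1,2) h-->(2,1,0)
  e1=(0,1,0) f-->(2,2,0) g-->(0,2) h-->(1,1,0)
  e2=(0,0,1) f-->(0,1,1) g-->(2,2) h-->(0,1,0)
result: [2 1 0; 1 1 1; 0 0 0]

Answer: [2 1 0; 1 1 1; 0 0 0]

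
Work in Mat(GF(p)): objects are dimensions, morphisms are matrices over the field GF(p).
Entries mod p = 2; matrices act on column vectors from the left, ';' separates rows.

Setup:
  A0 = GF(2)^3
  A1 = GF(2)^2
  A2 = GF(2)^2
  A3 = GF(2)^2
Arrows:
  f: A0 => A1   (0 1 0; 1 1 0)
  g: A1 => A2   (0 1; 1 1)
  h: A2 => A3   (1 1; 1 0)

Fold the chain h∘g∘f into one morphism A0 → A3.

  e0=[1,0,0] f=>[0,1] g=>[1,1] h=>[0,1]
  e1=[0,1,0] f=>[1,1] g=>[1,0] h=>[1,1]
  e2=[0,0,1] f=>[0,0] g=>[0,0] h=>[0,0]
result: (0 1 0; 1 1 0)

Answer: (0 1 0; 1 1 0)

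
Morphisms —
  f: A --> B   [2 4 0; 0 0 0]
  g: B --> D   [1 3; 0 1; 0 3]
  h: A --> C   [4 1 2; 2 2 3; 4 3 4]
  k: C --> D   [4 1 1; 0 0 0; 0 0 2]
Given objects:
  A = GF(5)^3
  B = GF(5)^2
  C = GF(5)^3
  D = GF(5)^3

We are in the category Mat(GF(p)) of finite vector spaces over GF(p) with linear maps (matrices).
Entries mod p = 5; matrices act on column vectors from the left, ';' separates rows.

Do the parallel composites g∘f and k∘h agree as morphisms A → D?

Answer: DOES NOT COMMUTE

Work:
1) trace f;g:
  e0=(1,0,0) f-->(2,0) g-->(2,0,0)
  e1=(0,1,0) f-->(4,0) g-->(4,0,0)
  e2=(0,0,1) f-->(0,0) g-->(0,0,0)
  composite₁ = [2 4 0; 0 0 0; 0 0 0]
2) trace h;k:
  e0=(1,0,0) h-->(4,2,4) k-->(2,0,3)
  e1=(0,1,0) h-->(1,2,3) k-->(4,0,1)
  e2=(0,0,1) h-->(2,3,4) k-->(0,0,3)
  composite₂ = [2 4 0; 0 0 0; 3 1 3]
Equal? distinct morphisms ✗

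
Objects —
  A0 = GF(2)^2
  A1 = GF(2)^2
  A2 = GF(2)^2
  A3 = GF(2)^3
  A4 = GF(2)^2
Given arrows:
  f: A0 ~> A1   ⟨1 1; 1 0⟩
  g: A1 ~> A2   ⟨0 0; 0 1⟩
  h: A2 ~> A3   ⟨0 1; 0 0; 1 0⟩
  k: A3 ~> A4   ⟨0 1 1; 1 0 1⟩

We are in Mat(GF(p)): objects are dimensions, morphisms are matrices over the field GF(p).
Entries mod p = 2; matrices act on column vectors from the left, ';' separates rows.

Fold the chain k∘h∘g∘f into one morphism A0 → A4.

Answer: ⟨0 0; 1 0⟩

Trace:
  e0=(1,0) f~>(1,1) g~>(0,1) h~>(1,0,0) k~>(0,1)
  e1=(0,1) f~>(1,0) g~>(0,0) h~>(0,0,0) k~>(0,0)
composite: ⟨0 0; 1 0⟩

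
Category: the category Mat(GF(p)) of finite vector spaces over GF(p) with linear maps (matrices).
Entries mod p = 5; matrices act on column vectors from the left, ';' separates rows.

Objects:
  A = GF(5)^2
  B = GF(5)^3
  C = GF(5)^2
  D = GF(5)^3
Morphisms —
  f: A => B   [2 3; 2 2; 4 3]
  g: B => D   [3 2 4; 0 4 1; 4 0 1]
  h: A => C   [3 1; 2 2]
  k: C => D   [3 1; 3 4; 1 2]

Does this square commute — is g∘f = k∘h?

Path 1 = f;g:
  e0=(1,0) f=>(2,2,4) g=>(1,2,2)
  e1=(0,1) f=>(3,2,3) g=>(0,1,0)
  ⟦path⟧₁ = [1 0; 2 1; 2 0]
Path 2 = h;k:
  e0=(1,0) h=>(3,2) k=>(1,2,2)
  e1=(0,1) h=>(1,2) k=>(0,1,0)
  ⟦path⟧₂ = [1 0; 2 1; 2 0]
Equal? equal; square commutes

Answer: COMMUTES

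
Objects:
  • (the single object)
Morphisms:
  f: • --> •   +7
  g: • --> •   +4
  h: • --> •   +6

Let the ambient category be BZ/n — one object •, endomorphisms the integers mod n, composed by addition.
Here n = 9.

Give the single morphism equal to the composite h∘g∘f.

  0 +7≡7 +4≡2 +6≡8  (mod 9)
result: +8

Answer: +8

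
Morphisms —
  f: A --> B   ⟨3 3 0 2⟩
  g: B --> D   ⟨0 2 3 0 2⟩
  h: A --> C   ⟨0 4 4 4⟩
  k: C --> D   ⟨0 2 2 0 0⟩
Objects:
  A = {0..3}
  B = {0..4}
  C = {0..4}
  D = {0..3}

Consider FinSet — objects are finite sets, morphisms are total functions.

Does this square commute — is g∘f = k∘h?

Answer: DOES NOT COMMUTE

Derivation:
Path 1 = f;g:
  0 f-->3 g-->0
  1 f-->3 g-->0
  2 f-->0 g-->0
  3 f-->2 g-->3
  result₁ = ⟨0 0 0 3⟩
Path 2 = h;k:
  0 h-->0 k-->0
  1 h-->4 k-->0
  2 h-->4 k-->0
  3 h-->4 k-->0
  result₂ = ⟨0 0 0 0⟩
Equal? differ; not commutative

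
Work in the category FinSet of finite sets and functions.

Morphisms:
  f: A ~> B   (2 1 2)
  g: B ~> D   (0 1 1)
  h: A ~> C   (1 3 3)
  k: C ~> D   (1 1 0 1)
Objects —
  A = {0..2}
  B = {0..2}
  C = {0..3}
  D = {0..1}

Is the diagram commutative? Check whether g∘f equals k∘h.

Answer: COMMUTES

Work:
Along f;g (path 1):
  0 f~>2 g~>1
  1 f~>1 g~>1
  2 f~>2 g~>1
  ⟦path⟧₁ = (1 1 1)
Along h;k (path 2):
  0 h~>1 k~>1
  1 h~>3 k~>1
  2 h~>3 k~>1
  ⟦path⟧₂ = (1 1 1)
Equal? YES — commutes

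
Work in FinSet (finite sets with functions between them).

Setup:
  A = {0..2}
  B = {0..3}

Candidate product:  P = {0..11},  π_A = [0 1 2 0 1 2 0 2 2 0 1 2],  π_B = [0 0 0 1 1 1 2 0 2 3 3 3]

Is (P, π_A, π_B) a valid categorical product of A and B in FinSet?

|A|·|B| = 3·4 = 12;  |P| = 12
Check the pairing map k ↦ (π_A(k), π_B(k)):
  0 -> (0,0)
  1 -> (1,0)
  2 -> (2,0)
  3 -> (0,1)
  4 -> (1,1)
  5 -> (2,1)
  6 -> (0,2)
  7 -> (2,0)  ✗ repeats pair of k=2
  8 -> (2,2)
  9 -> (0,3)
  10 -> (1,3)
  11 -> (2,3)
distinct pairs in image: 11 / 12 needed
  → (2,0) hit at k=2 and k=7

Answer: NOT A VALID PRODUCT — duplicate pair at indices 2,7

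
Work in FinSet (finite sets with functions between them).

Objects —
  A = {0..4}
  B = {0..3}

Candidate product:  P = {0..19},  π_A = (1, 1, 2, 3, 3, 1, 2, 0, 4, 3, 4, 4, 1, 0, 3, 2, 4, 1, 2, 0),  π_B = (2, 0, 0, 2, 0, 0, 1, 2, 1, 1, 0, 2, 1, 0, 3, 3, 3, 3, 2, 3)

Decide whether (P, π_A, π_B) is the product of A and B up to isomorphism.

Answer: NOT A VALID PRODUCT — duplicate pair at indices 1,5

Work:
|A|·|B| = 5·4 = 20;  |P| = 20
Check the pairing map k ↦ (π_A(k), π_B(k)):
  0 -> (1,2)
  1 -> (1,0)
  2 -> (2,0)
  3 -> (3,2)
  4 -> (3,0)
  5 -> (1,0)  ✗ repeats pair of k=1
  6 -> (2,1)
  7 -> (0,2)
  8 -> (4,1)
  9 -> (3,1)
  10 -> (4,0)
  11 -> (4,2)
  12 -> (1,1)
  13 -> (0,0)
  14 -> (3,3)
  15 -> (2,3)
  16 -> (4,3)
  17 -> (1,3)
  18 -> (2,2)
  19 -> (0,3)
distinct pairs in image: 19 / 20 needed
  → (1,0) hit at k=1 and k=5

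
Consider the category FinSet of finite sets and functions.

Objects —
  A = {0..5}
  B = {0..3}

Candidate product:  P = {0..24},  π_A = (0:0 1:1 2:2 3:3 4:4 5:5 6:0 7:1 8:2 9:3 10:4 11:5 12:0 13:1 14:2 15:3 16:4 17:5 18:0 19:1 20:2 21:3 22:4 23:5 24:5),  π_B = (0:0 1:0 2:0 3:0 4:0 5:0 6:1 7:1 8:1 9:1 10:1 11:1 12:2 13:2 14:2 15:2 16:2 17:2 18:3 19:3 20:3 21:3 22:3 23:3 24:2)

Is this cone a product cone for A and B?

|A|·|B| = 6·4 = 24;  |P| = 25
  → cardinalities differ; no bijection possible.

Answer: NOT A VALID PRODUCT — |P|=25 ≠ |A|·|B|=24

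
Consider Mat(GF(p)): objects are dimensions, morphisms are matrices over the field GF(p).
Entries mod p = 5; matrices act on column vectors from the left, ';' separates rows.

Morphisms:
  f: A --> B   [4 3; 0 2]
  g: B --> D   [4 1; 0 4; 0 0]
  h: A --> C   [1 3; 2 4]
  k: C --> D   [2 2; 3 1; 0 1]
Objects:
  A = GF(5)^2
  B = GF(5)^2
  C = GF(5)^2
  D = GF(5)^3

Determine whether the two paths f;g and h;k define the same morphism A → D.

Path 1 = f;g:
  e0=(1,0) f-->(4,0) g-->(1,0,0)
  e1=(0,1) f-->(3,2) g-->(4,3,0)
  result₁ = [1 4; 0 3; 0 0]
Path 2 = h;k:
  e0=(1,0) h-->(1,2) k-->(1,0,2)
  e1=(0,1) h-->(3,4) k-->(4,3,4)
  result₂ = [1 4; 0 3; 2 4]
Equal? distinct morphisms ✗

Answer: DOES NOT COMMUTE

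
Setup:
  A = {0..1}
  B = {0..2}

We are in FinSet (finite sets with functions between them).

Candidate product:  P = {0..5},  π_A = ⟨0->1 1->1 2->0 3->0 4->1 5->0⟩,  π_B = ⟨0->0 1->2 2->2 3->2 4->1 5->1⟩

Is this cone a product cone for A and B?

|A|·|B| = 2·3 = 6;  |P| = 6
Check the pairing map k ↦ (π_A(k), π_B(k)):
  0 -> (1,0)
  1 -> (1,2)
  2 -> (0,2)
  3 -> (0,2)  ✗ repeats pair of k=2
  4 -> (1,1)
  5 -> (0,1)
distinct pairs in image: 5 / 6 needed
  → (0,2) hit at k=2 and k=3

Answer: NOT A VALID PRODUCT — duplicate pair at indices 2,3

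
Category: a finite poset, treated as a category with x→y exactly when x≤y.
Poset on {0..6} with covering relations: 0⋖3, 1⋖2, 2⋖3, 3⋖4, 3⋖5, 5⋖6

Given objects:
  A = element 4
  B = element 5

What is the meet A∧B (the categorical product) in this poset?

Answer: A∧B = 3

Work:
Lower bounds of A=4 and B=5: {0,1,2,3}
  0 <= 3
  1 <= 3
  2 <= 3
  3 <= 3
glb = 3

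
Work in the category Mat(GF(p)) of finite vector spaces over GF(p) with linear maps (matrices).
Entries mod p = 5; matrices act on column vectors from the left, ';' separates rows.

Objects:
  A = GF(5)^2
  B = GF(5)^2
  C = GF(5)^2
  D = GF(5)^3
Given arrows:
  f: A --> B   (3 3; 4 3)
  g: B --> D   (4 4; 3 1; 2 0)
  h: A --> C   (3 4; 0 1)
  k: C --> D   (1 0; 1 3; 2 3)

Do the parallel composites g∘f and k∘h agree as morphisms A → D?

Answer: COMMUTES

Derivation:
1) trace f;g:
  e0=[1,0] f-->[3,4] g-->[3,3,1]
  e1=[0,1] f-->[3,3] g-->[4,2,1]
  ⟦path⟧₁ = (3 4; 3 2; 1 1)
2) trace h;k:
  e0=[1,0] h-->[3,0] k-->[3,3,1]
  e1=[0,1] h-->[4,1] k-->[4,2,1]
  ⟦path⟧₂ = (3 4; 3 2; 1 1)
Equal? equal; square commutes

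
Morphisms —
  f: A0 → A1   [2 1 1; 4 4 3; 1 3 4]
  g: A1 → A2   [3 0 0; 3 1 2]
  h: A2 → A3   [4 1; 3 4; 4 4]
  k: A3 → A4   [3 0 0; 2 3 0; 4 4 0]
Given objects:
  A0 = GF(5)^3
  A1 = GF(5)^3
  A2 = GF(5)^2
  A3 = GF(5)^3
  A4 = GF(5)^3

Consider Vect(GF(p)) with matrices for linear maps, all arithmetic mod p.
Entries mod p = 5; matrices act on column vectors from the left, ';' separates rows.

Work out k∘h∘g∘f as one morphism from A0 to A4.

  e0=⟨1,0,0⟩ f→⟨2,4,1⟩ g→⟨1,2⟩ h→⟨1,1,2⟩ k→⟨3,0,3⟩
  e1=⟨0,1,0⟩ f→⟨1,4,3⟩ g→⟨3,3⟩ h→⟨0,1,4⟩ k→⟨0,3,4⟩
  e2=⟨0,0,1⟩ f→⟨1,3,4⟩ g→⟨3,4⟩ h→⟨1,0,3⟩ k→⟨3,2,4⟩
composite: [3 0 3; 0 3 2; 3 4 4]

Answer: [3 0 3; 0 3 2; 3 4 4]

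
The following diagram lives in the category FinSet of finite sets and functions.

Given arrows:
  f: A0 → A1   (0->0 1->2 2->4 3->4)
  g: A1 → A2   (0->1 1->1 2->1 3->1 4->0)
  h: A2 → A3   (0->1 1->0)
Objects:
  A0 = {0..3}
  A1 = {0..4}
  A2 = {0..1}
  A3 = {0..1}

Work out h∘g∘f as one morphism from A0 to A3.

  0 f→0 g→1 h→0
  1 f→2 g→1 h→0
  2 f→4 g→0 h→1
  3 f→4 g→0 h→1
result: (0->0 1->0 2->1 3->1)

Answer: (0->0 1->0 2->1 3->1)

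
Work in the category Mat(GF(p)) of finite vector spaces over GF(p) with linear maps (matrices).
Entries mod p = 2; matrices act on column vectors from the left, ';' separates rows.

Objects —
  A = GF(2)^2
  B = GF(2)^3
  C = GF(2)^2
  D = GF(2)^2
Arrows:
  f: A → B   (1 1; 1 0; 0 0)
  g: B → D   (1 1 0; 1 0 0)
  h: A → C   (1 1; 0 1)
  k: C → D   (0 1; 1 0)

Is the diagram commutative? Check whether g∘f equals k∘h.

Answer: COMMUTES

Trace:
Along f;g (path 1):
  e0=[1,0] f→[1,1,0] g→[0,1]
  e1=[0,1] f→[1,0,0] g→[1,1]
  composite₁ = (0 1; 1 1)
Along h;k (path 2):
  e0=[1,0] h→[1,0] k→[0,1]
  e1=[0,1] h→[1,1] k→[1,1]
  composite₂ = (0 1; 1 1)
Equal? equal; square commutes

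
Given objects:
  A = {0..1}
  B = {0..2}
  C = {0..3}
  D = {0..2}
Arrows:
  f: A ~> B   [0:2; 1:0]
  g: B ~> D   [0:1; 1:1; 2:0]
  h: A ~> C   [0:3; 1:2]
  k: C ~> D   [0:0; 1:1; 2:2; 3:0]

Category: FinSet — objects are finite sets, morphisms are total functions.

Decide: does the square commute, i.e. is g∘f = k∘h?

Path 1 = f;g:
  0 f~>2 g~>0
  1 f~>0 g~>1
  ⟦path⟧₁ = [0:0; 1:1]
Path 2 = h;k:
  0 h~>3 k~>0
  1 h~>2 k~>2
  ⟦path⟧₂ = [0:0; 1:2]
Equal? distinct morphisms ✗

Answer: DOES NOT COMMUTE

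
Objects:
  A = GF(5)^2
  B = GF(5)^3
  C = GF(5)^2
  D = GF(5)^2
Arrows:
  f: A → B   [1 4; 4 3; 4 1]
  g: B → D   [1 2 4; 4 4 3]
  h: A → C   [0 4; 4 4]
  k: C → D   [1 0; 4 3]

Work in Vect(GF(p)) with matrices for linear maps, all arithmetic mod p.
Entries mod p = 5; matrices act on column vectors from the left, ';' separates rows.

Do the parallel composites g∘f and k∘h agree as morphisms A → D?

1) trace f;g:
  e0=[1,0] f→[1,4,4] g→[0,2]
  e1=[0,1] f→[4,3,1] g→[4,1]
  composite₁ = [0 4; 2 1]
2) trace h;k:
  e0=[1,0] h→[0,4] k→[0,2]
  e1=[0,1] h→[4,4] k→[4,3]
  composite₂ = [0 4; 2 3]
Equal? differ; not commutative

Answer: DOES NOT COMMUTE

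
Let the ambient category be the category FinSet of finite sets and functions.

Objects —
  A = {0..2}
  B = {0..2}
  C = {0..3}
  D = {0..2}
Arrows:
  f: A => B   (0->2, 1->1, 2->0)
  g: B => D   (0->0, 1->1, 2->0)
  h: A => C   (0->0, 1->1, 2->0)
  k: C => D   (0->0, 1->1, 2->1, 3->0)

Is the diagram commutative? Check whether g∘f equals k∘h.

1) trace f;g:
  0 f=>2 g=>0
  1 f=>1 g=>1
  2 f=>0 g=>0
  ⟦path⟧₁ = (0->0, 1->1, 2->0)
2) trace h;k:
  0 h=>0 k=>0
  1 h=>1 k=>1
  2 h=>0 k=>0
  ⟦path⟧₂ = (0->0, 1->1, 2->0)
Equal? YES — commutes

Answer: COMMUTES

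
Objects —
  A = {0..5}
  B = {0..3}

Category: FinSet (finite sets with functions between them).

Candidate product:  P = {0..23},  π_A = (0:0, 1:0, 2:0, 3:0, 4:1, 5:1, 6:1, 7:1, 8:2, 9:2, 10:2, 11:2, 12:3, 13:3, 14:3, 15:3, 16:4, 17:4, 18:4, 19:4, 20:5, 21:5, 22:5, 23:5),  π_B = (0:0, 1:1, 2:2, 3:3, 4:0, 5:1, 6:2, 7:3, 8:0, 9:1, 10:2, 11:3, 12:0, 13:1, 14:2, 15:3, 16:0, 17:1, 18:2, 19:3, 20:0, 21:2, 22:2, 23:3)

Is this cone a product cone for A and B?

Answer: NOT A VALID PRODUCT — duplicate pair at indices 22,21

Derivation:
|A|·|B| = 6·4 = 24;  |P| = 24
Check the pairing map k ↦ (π_A(k), π_B(k)):
  0 : (0,0)
  1 : (0,1)
  2 : (0,2)
  3 : (0,3)
  4 : (1,0)
  5 : (1,1)
  6 : (1,2)
  7 : (1,3)
  8 : (2,0)
  9 : (2,1)
  10 : (2,2)
  11 : (2,3)
  12 : (3,0)
  13 : (3,1)
  14 : (3,2)
  15 : (3,3)
  16 : (4,0)
  17 : (4,1)
  18 : (4,2)
  19 : (4,3)
  20 : (5,0)
  21 : (5,2)
  22 : (5,2)  ✗ repeats pair of k=21
  23 : (5,3)
distinct pairs in image: 23 / 24 needed
  → (5,2) hit at k=21 and k=22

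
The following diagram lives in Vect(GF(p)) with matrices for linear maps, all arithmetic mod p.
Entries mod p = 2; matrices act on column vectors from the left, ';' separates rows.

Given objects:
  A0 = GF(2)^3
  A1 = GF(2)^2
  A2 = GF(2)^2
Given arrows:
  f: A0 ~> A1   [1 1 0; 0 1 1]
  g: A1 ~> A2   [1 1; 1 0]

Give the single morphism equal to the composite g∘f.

  e0=(1,0,0) f~>(1,0) g~>(1,1)
  e1=(0,1,0) f~>(1,1) g~>(0,1)
  e2=(0,0,1) f~>(0,1) g~>(1,0)
result: [1 0 1; 1 1 0]

Answer: [1 0 1; 1 1 0]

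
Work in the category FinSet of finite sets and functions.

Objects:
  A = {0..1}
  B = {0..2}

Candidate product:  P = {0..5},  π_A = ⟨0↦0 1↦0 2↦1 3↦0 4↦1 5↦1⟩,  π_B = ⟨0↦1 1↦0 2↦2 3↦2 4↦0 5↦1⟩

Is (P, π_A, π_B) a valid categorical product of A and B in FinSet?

Answer: VALID PRODUCT

Trace:
|A|·|B| = 2·3 = 6;  |P| = 6
Check the pairing map k ↦ (π_A(k), π_B(k)):
  0 ↦ (0,1)
  1 ↦ (0,0)
  2 ↦ (1,2)
  3 ↦ (0,2)
  4 ↦ (1,0)
  5 ↦ (1,1)
distinct pairs in image: 6 / 6 needed
  → bijection onto A×B; projections well-typed.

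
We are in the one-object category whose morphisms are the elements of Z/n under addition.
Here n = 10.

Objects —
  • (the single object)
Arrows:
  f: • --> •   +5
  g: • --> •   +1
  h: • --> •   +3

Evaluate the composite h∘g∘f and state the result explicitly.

Answer: +9

Trace:
  0 +5≡5 +1≡6 +3≡9  (mod 10)
result: +9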